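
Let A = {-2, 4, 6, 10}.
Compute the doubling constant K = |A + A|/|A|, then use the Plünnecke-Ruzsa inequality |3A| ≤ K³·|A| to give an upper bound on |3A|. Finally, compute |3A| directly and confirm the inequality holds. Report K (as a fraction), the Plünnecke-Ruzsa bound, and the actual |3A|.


|A| = 4.
Step 1: Compute A + A by enumerating all 16 pairs.
A + A = {-4, 2, 4, 8, 10, 12, 14, 16, 20}, so |A + A| = 9.
Step 2: Doubling constant K = |A + A|/|A| = 9/4 = 9/4 ≈ 2.2500.
Step 3: Plünnecke-Ruzsa gives |3A| ≤ K³·|A| = (2.2500)³ · 4 ≈ 45.5625.
Step 4: Compute 3A = A + A + A directly by enumerating all triples (a,b,c) ∈ A³; |3A| = 15.
Step 5: Check 15 ≤ 45.5625? Yes ✓.

K = 9/4, Plünnecke-Ruzsa bound K³|A| ≈ 45.5625, |3A| = 15, inequality holds.


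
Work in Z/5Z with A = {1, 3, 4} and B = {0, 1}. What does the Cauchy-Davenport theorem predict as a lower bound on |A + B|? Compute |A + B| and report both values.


Cauchy-Davenport: |A + B| ≥ min(p, |A| + |B| - 1) for A, B nonempty in Z/pZ.
|A| = 3, |B| = 2, p = 5.
CD lower bound = min(5, 3 + 2 - 1) = min(5, 4) = 4.
Compute A + B mod 5 directly:
a = 1: 1+0=1, 1+1=2
a = 3: 3+0=3, 3+1=4
a = 4: 4+0=4, 4+1=0
A + B = {0, 1, 2, 3, 4}, so |A + B| = 5.
Verify: 5 ≥ 4? Yes ✓.

CD lower bound = 4, actual |A + B| = 5.


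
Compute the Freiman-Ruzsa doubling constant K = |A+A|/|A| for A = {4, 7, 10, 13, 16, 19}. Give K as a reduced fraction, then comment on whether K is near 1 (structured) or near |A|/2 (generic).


|A| = 6.
Compute A + A by enumerating all 36 pairs.
A + A = {8, 11, 14, 17, 20, 23, 26, 29, 32, 35, 38}, so |A + A| = 11.
K = |A + A| / |A| = 11/6 (already in lowest terms) ≈ 1.8333.
Reference: AP of size 6 gives K = 11/6 ≈ 1.8333; a fully generic set of size 6 gives K ≈ 3.5000.

|A| = 6, |A + A| = 11, K = 11/6.


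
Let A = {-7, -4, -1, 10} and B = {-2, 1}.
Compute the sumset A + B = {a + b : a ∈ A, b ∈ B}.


A + B = {a + b : a ∈ A, b ∈ B}.
Enumerate all |A|·|B| = 4·2 = 8 pairs (a, b) and collect distinct sums.
a = -7: -7+-2=-9, -7+1=-6
a = -4: -4+-2=-6, -4+1=-3
a = -1: -1+-2=-3, -1+1=0
a = 10: 10+-2=8, 10+1=11
Collecting distinct sums: A + B = {-9, -6, -3, 0, 8, 11}
|A + B| = 6

A + B = {-9, -6, -3, 0, 8, 11}


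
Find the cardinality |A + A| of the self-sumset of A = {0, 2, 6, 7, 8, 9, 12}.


A + A = {a + a' : a, a' ∈ A}; |A| = 7.
General bounds: 2|A| - 1 ≤ |A + A| ≤ |A|(|A|+1)/2, i.e. 13 ≤ |A + A| ≤ 28.
Lower bound 2|A|-1 is attained iff A is an arithmetic progression.
Enumerate sums a + a' for a ≤ a' (symmetric, so this suffices):
a = 0: 0+0=0, 0+2=2, 0+6=6, 0+7=7, 0+8=8, 0+9=9, 0+12=12
a = 2: 2+2=4, 2+6=8, 2+7=9, 2+8=10, 2+9=11, 2+12=14
a = 6: 6+6=12, 6+7=13, 6+8=14, 6+9=15, 6+12=18
a = 7: 7+7=14, 7+8=15, 7+9=16, 7+12=19
a = 8: 8+8=16, 8+9=17, 8+12=20
a = 9: 9+9=18, 9+12=21
a = 12: 12+12=24
Distinct sums: {0, 2, 4, 6, 7, 8, 9, 10, 11, 12, 13, 14, 15, 16, 17, 18, 19, 20, 21, 24}
|A + A| = 20

|A + A| = 20


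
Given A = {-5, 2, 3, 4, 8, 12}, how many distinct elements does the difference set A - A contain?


A - A = {a - a' : a, a' ∈ A}; |A| = 6.
Bounds: 2|A|-1 ≤ |A - A| ≤ |A|² - |A| + 1, i.e. 11 ≤ |A - A| ≤ 31.
Note: 0 ∈ A - A always (from a - a). The set is symmetric: if d ∈ A - A then -d ∈ A - A.
Enumerate nonzero differences d = a - a' with a > a' (then include -d):
Positive differences: {1, 2, 4, 5, 6, 7, 8, 9, 10, 13, 17}
Full difference set: {0} ∪ (positive diffs) ∪ (negative diffs).
|A - A| = 1 + 2·11 = 23 (matches direct enumeration: 23).

|A - A| = 23


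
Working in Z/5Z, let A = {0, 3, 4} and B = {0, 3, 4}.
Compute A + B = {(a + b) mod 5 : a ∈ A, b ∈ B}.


Work in Z/5Z: reduce every sum a + b modulo 5.
Enumerate all 9 pairs:
a = 0: 0+0=0, 0+3=3, 0+4=4
a = 3: 3+0=3, 3+3=1, 3+4=2
a = 4: 4+0=4, 4+3=2, 4+4=3
Distinct residues collected: {0, 1, 2, 3, 4}
|A + B| = 5 (out of 5 total residues).

A + B = {0, 1, 2, 3, 4}


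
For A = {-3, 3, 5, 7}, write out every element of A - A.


A - A = {a - a' : a, a' ∈ A}.
Compute a - a' for each ordered pair (a, a'):
a = -3: -3--3=0, -3-3=-6, -3-5=-8, -3-7=-10
a = 3: 3--3=6, 3-3=0, 3-5=-2, 3-7=-4
a = 5: 5--3=8, 5-3=2, 5-5=0, 5-7=-2
a = 7: 7--3=10, 7-3=4, 7-5=2, 7-7=0
Collecting distinct values (and noting 0 appears from a-a):
A - A = {-10, -8, -6, -4, -2, 0, 2, 4, 6, 8, 10}
|A - A| = 11

A - A = {-10, -8, -6, -4, -2, 0, 2, 4, 6, 8, 10}


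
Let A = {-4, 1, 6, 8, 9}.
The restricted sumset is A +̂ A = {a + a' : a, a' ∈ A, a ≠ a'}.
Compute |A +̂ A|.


Restricted sumset: A +̂ A = {a + a' : a ∈ A, a' ∈ A, a ≠ a'}.
Equivalently, take A + A and drop any sum 2a that is achievable ONLY as a + a for a ∈ A (i.e. sums representable only with equal summands).
Enumerate pairs (a, a') with a < a' (symmetric, so each unordered pair gives one sum; this covers all a ≠ a'):
  -4 + 1 = -3
  -4 + 6 = 2
  -4 + 8 = 4
  -4 + 9 = 5
  1 + 6 = 7
  1 + 8 = 9
  1 + 9 = 10
  6 + 8 = 14
  6 + 9 = 15
  8 + 9 = 17
Collected distinct sums: {-3, 2, 4, 5, 7, 9, 10, 14, 15, 17}
|A +̂ A| = 10
(Reference bound: |A +̂ A| ≥ 2|A| - 3 for |A| ≥ 2, with |A| = 5 giving ≥ 7.)

|A +̂ A| = 10


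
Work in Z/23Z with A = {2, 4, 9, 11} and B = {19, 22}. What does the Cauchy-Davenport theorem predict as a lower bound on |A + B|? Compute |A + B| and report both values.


Cauchy-Davenport: |A + B| ≥ min(p, |A| + |B| - 1) for A, B nonempty in Z/pZ.
|A| = 4, |B| = 2, p = 23.
CD lower bound = min(23, 4 + 2 - 1) = min(23, 5) = 5.
Compute A + B mod 23 directly:
a = 2: 2+19=21, 2+22=1
a = 4: 4+19=0, 4+22=3
a = 9: 9+19=5, 9+22=8
a = 11: 11+19=7, 11+22=10
A + B = {0, 1, 3, 5, 7, 8, 10, 21}, so |A + B| = 8.
Verify: 8 ≥ 5? Yes ✓.

CD lower bound = 5, actual |A + B| = 8.


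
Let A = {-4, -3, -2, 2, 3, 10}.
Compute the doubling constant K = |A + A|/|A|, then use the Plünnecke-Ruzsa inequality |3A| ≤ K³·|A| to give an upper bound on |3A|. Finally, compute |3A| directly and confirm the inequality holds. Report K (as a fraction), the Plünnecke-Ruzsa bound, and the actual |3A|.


|A| = 6.
Step 1: Compute A + A by enumerating all 36 pairs.
A + A = {-8, -7, -6, -5, -4, -2, -1, 0, 1, 4, 5, 6, 7, 8, 12, 13, 20}, so |A + A| = 17.
Step 2: Doubling constant K = |A + A|/|A| = 17/6 = 17/6 ≈ 2.8333.
Step 3: Plünnecke-Ruzsa gives |3A| ≤ K³·|A| = (2.8333)³ · 6 ≈ 136.4722.
Step 4: Compute 3A = A + A + A directly by enumerating all triples (a,b,c) ∈ A³; |3A| = 32.
Step 5: Check 32 ≤ 136.4722? Yes ✓.

K = 17/6, Plünnecke-Ruzsa bound K³|A| ≈ 136.4722, |3A| = 32, inequality holds.


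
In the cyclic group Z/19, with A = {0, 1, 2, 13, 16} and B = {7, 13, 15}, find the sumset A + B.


Work in Z/19Z: reduce every sum a + b modulo 19.
Enumerate all 15 pairs:
a = 0: 0+7=7, 0+13=13, 0+15=15
a = 1: 1+7=8, 1+13=14, 1+15=16
a = 2: 2+7=9, 2+13=15, 2+15=17
a = 13: 13+7=1, 13+13=7, 13+15=9
a = 16: 16+7=4, 16+13=10, 16+15=12
Distinct residues collected: {1, 4, 7, 8, 9, 10, 12, 13, 14, 15, 16, 17}
|A + B| = 12 (out of 19 total residues).

A + B = {1, 4, 7, 8, 9, 10, 12, 13, 14, 15, 16, 17}


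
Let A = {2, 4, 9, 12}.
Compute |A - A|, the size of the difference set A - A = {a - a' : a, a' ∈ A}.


A - A = {a - a' : a, a' ∈ A}; |A| = 4.
Bounds: 2|A|-1 ≤ |A - A| ≤ |A|² - |A| + 1, i.e. 7 ≤ |A - A| ≤ 13.
Note: 0 ∈ A - A always (from a - a). The set is symmetric: if d ∈ A - A then -d ∈ A - A.
Enumerate nonzero differences d = a - a' with a > a' (then include -d):
Positive differences: {2, 3, 5, 7, 8, 10}
Full difference set: {0} ∪ (positive diffs) ∪ (negative diffs).
|A - A| = 1 + 2·6 = 13 (matches direct enumeration: 13).

|A - A| = 13


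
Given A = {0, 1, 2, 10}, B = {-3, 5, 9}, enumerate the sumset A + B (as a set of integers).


A + B = {a + b : a ∈ A, b ∈ B}.
Enumerate all |A|·|B| = 4·3 = 12 pairs (a, b) and collect distinct sums.
a = 0: 0+-3=-3, 0+5=5, 0+9=9
a = 1: 1+-3=-2, 1+5=6, 1+9=10
a = 2: 2+-3=-1, 2+5=7, 2+9=11
a = 10: 10+-3=7, 10+5=15, 10+9=19
Collecting distinct sums: A + B = {-3, -2, -1, 5, 6, 7, 9, 10, 11, 15, 19}
|A + B| = 11

A + B = {-3, -2, -1, 5, 6, 7, 9, 10, 11, 15, 19}


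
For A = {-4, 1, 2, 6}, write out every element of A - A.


A - A = {a - a' : a, a' ∈ A}.
Compute a - a' for each ordered pair (a, a'):
a = -4: -4--4=0, -4-1=-5, -4-2=-6, -4-6=-10
a = 1: 1--4=5, 1-1=0, 1-2=-1, 1-6=-5
a = 2: 2--4=6, 2-1=1, 2-2=0, 2-6=-4
a = 6: 6--4=10, 6-1=5, 6-2=4, 6-6=0
Collecting distinct values (and noting 0 appears from a-a):
A - A = {-10, -6, -5, -4, -1, 0, 1, 4, 5, 6, 10}
|A - A| = 11

A - A = {-10, -6, -5, -4, -1, 0, 1, 4, 5, 6, 10}


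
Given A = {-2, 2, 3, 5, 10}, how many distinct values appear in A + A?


A + A = {a + a' : a, a' ∈ A}; |A| = 5.
General bounds: 2|A| - 1 ≤ |A + A| ≤ |A|(|A|+1)/2, i.e. 9 ≤ |A + A| ≤ 15.
Lower bound 2|A|-1 is attained iff A is an arithmetic progression.
Enumerate sums a + a' for a ≤ a' (symmetric, so this suffices):
a = -2: -2+-2=-4, -2+2=0, -2+3=1, -2+5=3, -2+10=8
a = 2: 2+2=4, 2+3=5, 2+5=7, 2+10=12
a = 3: 3+3=6, 3+5=8, 3+10=13
a = 5: 5+5=10, 5+10=15
a = 10: 10+10=20
Distinct sums: {-4, 0, 1, 3, 4, 5, 6, 7, 8, 10, 12, 13, 15, 20}
|A + A| = 14

|A + A| = 14


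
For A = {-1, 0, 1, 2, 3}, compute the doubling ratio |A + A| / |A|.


|A| = 5.
Compute A + A by enumerating all 25 pairs.
A + A = {-2, -1, 0, 1, 2, 3, 4, 5, 6}, so |A + A| = 9.
K = |A + A| / |A| = 9/5 (already in lowest terms) ≈ 1.8000.
Reference: AP of size 5 gives K = 9/5 ≈ 1.8000; a fully generic set of size 5 gives K ≈ 3.0000.

|A| = 5, |A + A| = 9, K = 9/5.


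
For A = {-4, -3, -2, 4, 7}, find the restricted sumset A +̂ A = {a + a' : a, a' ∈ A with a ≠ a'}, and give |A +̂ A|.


Restricted sumset: A +̂ A = {a + a' : a ∈ A, a' ∈ A, a ≠ a'}.
Equivalently, take A + A and drop any sum 2a that is achievable ONLY as a + a for a ∈ A (i.e. sums representable only with equal summands).
Enumerate pairs (a, a') with a < a' (symmetric, so each unordered pair gives one sum; this covers all a ≠ a'):
  -4 + -3 = -7
  -4 + -2 = -6
  -4 + 4 = 0
  -4 + 7 = 3
  -3 + -2 = -5
  -3 + 4 = 1
  -3 + 7 = 4
  -2 + 4 = 2
  -2 + 7 = 5
  4 + 7 = 11
Collected distinct sums: {-7, -6, -5, 0, 1, 2, 3, 4, 5, 11}
|A +̂ A| = 10
(Reference bound: |A +̂ A| ≥ 2|A| - 3 for |A| ≥ 2, with |A| = 5 giving ≥ 7.)

|A +̂ A| = 10


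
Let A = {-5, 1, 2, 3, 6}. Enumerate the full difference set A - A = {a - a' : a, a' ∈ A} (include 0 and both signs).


A - A = {a - a' : a, a' ∈ A}.
Compute a - a' for each ordered pair (a, a'):
a = -5: -5--5=0, -5-1=-6, -5-2=-7, -5-3=-8, -5-6=-11
a = 1: 1--5=6, 1-1=0, 1-2=-1, 1-3=-2, 1-6=-5
a = 2: 2--5=7, 2-1=1, 2-2=0, 2-3=-1, 2-6=-4
a = 3: 3--5=8, 3-1=2, 3-2=1, 3-3=0, 3-6=-3
a = 6: 6--5=11, 6-1=5, 6-2=4, 6-3=3, 6-6=0
Collecting distinct values (and noting 0 appears from a-a):
A - A = {-11, -8, -7, -6, -5, -4, -3, -2, -1, 0, 1, 2, 3, 4, 5, 6, 7, 8, 11}
|A - A| = 19

A - A = {-11, -8, -7, -6, -5, -4, -3, -2, -1, 0, 1, 2, 3, 4, 5, 6, 7, 8, 11}


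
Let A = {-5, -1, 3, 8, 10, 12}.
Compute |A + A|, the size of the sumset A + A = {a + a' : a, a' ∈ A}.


A + A = {a + a' : a, a' ∈ A}; |A| = 6.
General bounds: 2|A| - 1 ≤ |A + A| ≤ |A|(|A|+1)/2, i.e. 11 ≤ |A + A| ≤ 21.
Lower bound 2|A|-1 is attained iff A is an arithmetic progression.
Enumerate sums a + a' for a ≤ a' (symmetric, so this suffices):
a = -5: -5+-5=-10, -5+-1=-6, -5+3=-2, -5+8=3, -5+10=5, -5+12=7
a = -1: -1+-1=-2, -1+3=2, -1+8=7, -1+10=9, -1+12=11
a = 3: 3+3=6, 3+8=11, 3+10=13, 3+12=15
a = 8: 8+8=16, 8+10=18, 8+12=20
a = 10: 10+10=20, 10+12=22
a = 12: 12+12=24
Distinct sums: {-10, -6, -2, 2, 3, 5, 6, 7, 9, 11, 13, 15, 16, 18, 20, 22, 24}
|A + A| = 17

|A + A| = 17


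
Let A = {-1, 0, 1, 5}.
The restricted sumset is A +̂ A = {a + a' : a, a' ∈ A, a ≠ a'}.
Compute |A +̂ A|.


Restricted sumset: A +̂ A = {a + a' : a ∈ A, a' ∈ A, a ≠ a'}.
Equivalently, take A + A and drop any sum 2a that is achievable ONLY as a + a for a ∈ A (i.e. sums representable only with equal summands).
Enumerate pairs (a, a') with a < a' (symmetric, so each unordered pair gives one sum; this covers all a ≠ a'):
  -1 + 0 = -1
  -1 + 1 = 0
  -1 + 5 = 4
  0 + 1 = 1
  0 + 5 = 5
  1 + 5 = 6
Collected distinct sums: {-1, 0, 1, 4, 5, 6}
|A +̂ A| = 6
(Reference bound: |A +̂ A| ≥ 2|A| - 3 for |A| ≥ 2, with |A| = 4 giving ≥ 5.)

|A +̂ A| = 6


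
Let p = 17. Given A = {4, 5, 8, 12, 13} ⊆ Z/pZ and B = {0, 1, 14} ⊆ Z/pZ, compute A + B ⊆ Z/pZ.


Work in Z/17Z: reduce every sum a + b modulo 17.
Enumerate all 15 pairs:
a = 4: 4+0=4, 4+1=5, 4+14=1
a = 5: 5+0=5, 5+1=6, 5+14=2
a = 8: 8+0=8, 8+1=9, 8+14=5
a = 12: 12+0=12, 12+1=13, 12+14=9
a = 13: 13+0=13, 13+1=14, 13+14=10
Distinct residues collected: {1, 2, 4, 5, 6, 8, 9, 10, 12, 13, 14}
|A + B| = 11 (out of 17 total residues).

A + B = {1, 2, 4, 5, 6, 8, 9, 10, 12, 13, 14}


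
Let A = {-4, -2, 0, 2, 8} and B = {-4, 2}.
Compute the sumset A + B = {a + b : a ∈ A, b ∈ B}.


A + B = {a + b : a ∈ A, b ∈ B}.
Enumerate all |A|·|B| = 5·2 = 10 pairs (a, b) and collect distinct sums.
a = -4: -4+-4=-8, -4+2=-2
a = -2: -2+-4=-6, -2+2=0
a = 0: 0+-4=-4, 0+2=2
a = 2: 2+-4=-2, 2+2=4
a = 8: 8+-4=4, 8+2=10
Collecting distinct sums: A + B = {-8, -6, -4, -2, 0, 2, 4, 10}
|A + B| = 8

A + B = {-8, -6, -4, -2, 0, 2, 4, 10}


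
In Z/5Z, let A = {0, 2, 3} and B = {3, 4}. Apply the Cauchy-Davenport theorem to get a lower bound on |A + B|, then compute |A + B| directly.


Cauchy-Davenport: |A + B| ≥ min(p, |A| + |B| - 1) for A, B nonempty in Z/pZ.
|A| = 3, |B| = 2, p = 5.
CD lower bound = min(5, 3 + 2 - 1) = min(5, 4) = 4.
Compute A + B mod 5 directly:
a = 0: 0+3=3, 0+4=4
a = 2: 2+3=0, 2+4=1
a = 3: 3+3=1, 3+4=2
A + B = {0, 1, 2, 3, 4}, so |A + B| = 5.
Verify: 5 ≥ 4? Yes ✓.

CD lower bound = 4, actual |A + B| = 5.


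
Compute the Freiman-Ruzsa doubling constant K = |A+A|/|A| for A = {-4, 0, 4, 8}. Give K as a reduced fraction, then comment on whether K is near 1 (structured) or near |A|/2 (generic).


|A| = 4.
Compute A + A by enumerating all 16 pairs.
A + A = {-8, -4, 0, 4, 8, 12, 16}, so |A + A| = 7.
K = |A + A| / |A| = 7/4 (already in lowest terms) ≈ 1.7500.
Reference: AP of size 4 gives K = 7/4 ≈ 1.7500; a fully generic set of size 4 gives K ≈ 2.5000.

|A| = 4, |A + A| = 7, K = 7/4.


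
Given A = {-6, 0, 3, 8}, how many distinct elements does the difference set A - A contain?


A - A = {a - a' : a, a' ∈ A}; |A| = 4.
Bounds: 2|A|-1 ≤ |A - A| ≤ |A|² - |A| + 1, i.e. 7 ≤ |A - A| ≤ 13.
Note: 0 ∈ A - A always (from a - a). The set is symmetric: if d ∈ A - A then -d ∈ A - A.
Enumerate nonzero differences d = a - a' with a > a' (then include -d):
Positive differences: {3, 5, 6, 8, 9, 14}
Full difference set: {0} ∪ (positive diffs) ∪ (negative diffs).
|A - A| = 1 + 2·6 = 13 (matches direct enumeration: 13).

|A - A| = 13


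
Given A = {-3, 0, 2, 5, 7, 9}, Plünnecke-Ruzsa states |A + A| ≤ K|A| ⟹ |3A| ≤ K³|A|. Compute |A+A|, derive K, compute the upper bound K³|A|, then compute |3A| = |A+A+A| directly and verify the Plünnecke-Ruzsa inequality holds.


|A| = 6.
Step 1: Compute A + A by enumerating all 36 pairs.
A + A = {-6, -3, -1, 0, 2, 4, 5, 6, 7, 9, 10, 11, 12, 14, 16, 18}, so |A + A| = 16.
Step 2: Doubling constant K = |A + A|/|A| = 16/6 = 16/6 ≈ 2.6667.
Step 3: Plünnecke-Ruzsa gives |3A| ≤ K³·|A| = (2.6667)³ · 6 ≈ 113.7778.
Step 4: Compute 3A = A + A + A directly by enumerating all triples (a,b,c) ∈ A³; |3A| = 30.
Step 5: Check 30 ≤ 113.7778? Yes ✓.

K = 16/6, Plünnecke-Ruzsa bound K³|A| ≈ 113.7778, |3A| = 30, inequality holds.


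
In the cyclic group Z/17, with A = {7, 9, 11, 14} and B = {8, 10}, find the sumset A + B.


Work in Z/17Z: reduce every sum a + b modulo 17.
Enumerate all 8 pairs:
a = 7: 7+8=15, 7+10=0
a = 9: 9+8=0, 9+10=2
a = 11: 11+8=2, 11+10=4
a = 14: 14+8=5, 14+10=7
Distinct residues collected: {0, 2, 4, 5, 7, 15}
|A + B| = 6 (out of 17 total residues).

A + B = {0, 2, 4, 5, 7, 15}


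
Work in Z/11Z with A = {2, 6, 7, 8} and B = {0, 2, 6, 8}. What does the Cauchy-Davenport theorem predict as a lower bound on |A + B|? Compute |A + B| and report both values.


Cauchy-Davenport: |A + B| ≥ min(p, |A| + |B| - 1) for A, B nonempty in Z/pZ.
|A| = 4, |B| = 4, p = 11.
CD lower bound = min(11, 4 + 4 - 1) = min(11, 7) = 7.
Compute A + B mod 11 directly:
a = 2: 2+0=2, 2+2=4, 2+6=8, 2+8=10
a = 6: 6+0=6, 6+2=8, 6+6=1, 6+8=3
a = 7: 7+0=7, 7+2=9, 7+6=2, 7+8=4
a = 8: 8+0=8, 8+2=10, 8+6=3, 8+8=5
A + B = {1, 2, 3, 4, 5, 6, 7, 8, 9, 10}, so |A + B| = 10.
Verify: 10 ≥ 7? Yes ✓.

CD lower bound = 7, actual |A + B| = 10.


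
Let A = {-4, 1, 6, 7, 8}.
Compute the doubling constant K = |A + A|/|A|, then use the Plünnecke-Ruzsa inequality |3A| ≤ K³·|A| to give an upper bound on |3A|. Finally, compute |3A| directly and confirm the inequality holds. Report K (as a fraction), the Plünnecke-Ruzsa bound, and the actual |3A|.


|A| = 5.
Step 1: Compute A + A by enumerating all 25 pairs.
A + A = {-8, -3, 2, 3, 4, 7, 8, 9, 12, 13, 14, 15, 16}, so |A + A| = 13.
Step 2: Doubling constant K = |A + A|/|A| = 13/5 = 13/5 ≈ 2.6000.
Step 3: Plünnecke-Ruzsa gives |3A| ≤ K³·|A| = (2.6000)³ · 5 ≈ 87.8800.
Step 4: Compute 3A = A + A + A directly by enumerating all triples (a,b,c) ∈ A³; |3A| = 25.
Step 5: Check 25 ≤ 87.8800? Yes ✓.

K = 13/5, Plünnecke-Ruzsa bound K³|A| ≈ 87.8800, |3A| = 25, inequality holds.


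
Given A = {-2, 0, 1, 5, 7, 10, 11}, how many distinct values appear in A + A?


A + A = {a + a' : a, a' ∈ A}; |A| = 7.
General bounds: 2|A| - 1 ≤ |A + A| ≤ |A|(|A|+1)/2, i.e. 13 ≤ |A + A| ≤ 28.
Lower bound 2|A|-1 is attained iff A is an arithmetic progression.
Enumerate sums a + a' for a ≤ a' (symmetric, so this suffices):
a = -2: -2+-2=-4, -2+0=-2, -2+1=-1, -2+5=3, -2+7=5, -2+10=8, -2+11=9
a = 0: 0+0=0, 0+1=1, 0+5=5, 0+7=7, 0+10=10, 0+11=11
a = 1: 1+1=2, 1+5=6, 1+7=8, 1+10=11, 1+11=12
a = 5: 5+5=10, 5+7=12, 5+10=15, 5+11=16
a = 7: 7+7=14, 7+10=17, 7+11=18
a = 10: 10+10=20, 10+11=21
a = 11: 11+11=22
Distinct sums: {-4, -2, -1, 0, 1, 2, 3, 5, 6, 7, 8, 9, 10, 11, 12, 14, 15, 16, 17, 18, 20, 21, 22}
|A + A| = 23

|A + A| = 23


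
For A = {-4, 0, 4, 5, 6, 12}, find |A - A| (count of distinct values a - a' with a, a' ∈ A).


A - A = {a - a' : a, a' ∈ A}; |A| = 6.
Bounds: 2|A|-1 ≤ |A - A| ≤ |A|² - |A| + 1, i.e. 11 ≤ |A - A| ≤ 31.
Note: 0 ∈ A - A always (from a - a). The set is symmetric: if d ∈ A - A then -d ∈ A - A.
Enumerate nonzero differences d = a - a' with a > a' (then include -d):
Positive differences: {1, 2, 4, 5, 6, 7, 8, 9, 10, 12, 16}
Full difference set: {0} ∪ (positive diffs) ∪ (negative diffs).
|A - A| = 1 + 2·11 = 23 (matches direct enumeration: 23).

|A - A| = 23


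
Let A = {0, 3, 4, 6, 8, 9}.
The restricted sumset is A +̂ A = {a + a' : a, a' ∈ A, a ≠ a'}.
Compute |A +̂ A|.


Restricted sumset: A +̂ A = {a + a' : a ∈ A, a' ∈ A, a ≠ a'}.
Equivalently, take A + A and drop any sum 2a that is achievable ONLY as a + a for a ∈ A (i.e. sums representable only with equal summands).
Enumerate pairs (a, a') with a < a' (symmetric, so each unordered pair gives one sum; this covers all a ≠ a'):
  0 + 3 = 3
  0 + 4 = 4
  0 + 6 = 6
  0 + 8 = 8
  0 + 9 = 9
  3 + 4 = 7
  3 + 6 = 9
  3 + 8 = 11
  3 + 9 = 12
  4 + 6 = 10
  4 + 8 = 12
  4 + 9 = 13
  6 + 8 = 14
  6 + 9 = 15
  8 + 9 = 17
Collected distinct sums: {3, 4, 6, 7, 8, 9, 10, 11, 12, 13, 14, 15, 17}
|A +̂ A| = 13
(Reference bound: |A +̂ A| ≥ 2|A| - 3 for |A| ≥ 2, with |A| = 6 giving ≥ 9.)

|A +̂ A| = 13


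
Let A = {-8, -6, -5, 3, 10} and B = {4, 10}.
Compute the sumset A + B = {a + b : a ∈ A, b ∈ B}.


A + B = {a + b : a ∈ A, b ∈ B}.
Enumerate all |A|·|B| = 5·2 = 10 pairs (a, b) and collect distinct sums.
a = -8: -8+4=-4, -8+10=2
a = -6: -6+4=-2, -6+10=4
a = -5: -5+4=-1, -5+10=5
a = 3: 3+4=7, 3+10=13
a = 10: 10+4=14, 10+10=20
Collecting distinct sums: A + B = {-4, -2, -1, 2, 4, 5, 7, 13, 14, 20}
|A + B| = 10

A + B = {-4, -2, -1, 2, 4, 5, 7, 13, 14, 20}


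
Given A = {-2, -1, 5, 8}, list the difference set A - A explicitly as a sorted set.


A - A = {a - a' : a, a' ∈ A}.
Compute a - a' for each ordered pair (a, a'):
a = -2: -2--2=0, -2--1=-1, -2-5=-7, -2-8=-10
a = -1: -1--2=1, -1--1=0, -1-5=-6, -1-8=-9
a = 5: 5--2=7, 5--1=6, 5-5=0, 5-8=-3
a = 8: 8--2=10, 8--1=9, 8-5=3, 8-8=0
Collecting distinct values (and noting 0 appears from a-a):
A - A = {-10, -9, -7, -6, -3, -1, 0, 1, 3, 6, 7, 9, 10}
|A - A| = 13

A - A = {-10, -9, -7, -6, -3, -1, 0, 1, 3, 6, 7, 9, 10}


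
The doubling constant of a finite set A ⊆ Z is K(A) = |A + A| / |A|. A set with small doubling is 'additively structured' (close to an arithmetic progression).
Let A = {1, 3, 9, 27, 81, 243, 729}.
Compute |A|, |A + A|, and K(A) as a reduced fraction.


|A| = 7.
Compute A + A by enumerating all 49 pairs.
A + A = {2, 4, 6, 10, 12, 18, 28, 30, 36, 54, 82, 84, 90, 108, 162, 244, 246, 252, 270, 324, 486, 730, 732, 738, 756, 810, 972, 1458}, so |A + A| = 28.
K = |A + A| / |A| = 28/7 = 4/1 ≈ 4.0000.
Reference: AP of size 7 gives K = 13/7 ≈ 1.8571; a fully generic set of size 7 gives K ≈ 4.0000.

|A| = 7, |A + A| = 28, K = 28/7 = 4/1.


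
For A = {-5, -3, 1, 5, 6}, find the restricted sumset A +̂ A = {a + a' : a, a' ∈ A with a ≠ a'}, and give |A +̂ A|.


Restricted sumset: A +̂ A = {a + a' : a ∈ A, a' ∈ A, a ≠ a'}.
Equivalently, take A + A and drop any sum 2a that is achievable ONLY as a + a for a ∈ A (i.e. sums representable only with equal summands).
Enumerate pairs (a, a') with a < a' (symmetric, so each unordered pair gives one sum; this covers all a ≠ a'):
  -5 + -3 = -8
  -5 + 1 = -4
  -5 + 5 = 0
  -5 + 6 = 1
  -3 + 1 = -2
  -3 + 5 = 2
  -3 + 6 = 3
  1 + 5 = 6
  1 + 6 = 7
  5 + 6 = 11
Collected distinct sums: {-8, -4, -2, 0, 1, 2, 3, 6, 7, 11}
|A +̂ A| = 10
(Reference bound: |A +̂ A| ≥ 2|A| - 3 for |A| ≥ 2, with |A| = 5 giving ≥ 7.)

|A +̂ A| = 10


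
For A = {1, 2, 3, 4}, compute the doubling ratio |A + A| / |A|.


|A| = 4.
Compute A + A by enumerating all 16 pairs.
A + A = {2, 3, 4, 5, 6, 7, 8}, so |A + A| = 7.
K = |A + A| / |A| = 7/4 (already in lowest terms) ≈ 1.7500.
Reference: AP of size 4 gives K = 7/4 ≈ 1.7500; a fully generic set of size 4 gives K ≈ 2.5000.

|A| = 4, |A + A| = 7, K = 7/4.


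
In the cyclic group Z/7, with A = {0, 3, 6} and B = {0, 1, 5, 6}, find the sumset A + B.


Work in Z/7Z: reduce every sum a + b modulo 7.
Enumerate all 12 pairs:
a = 0: 0+0=0, 0+1=1, 0+5=5, 0+6=6
a = 3: 3+0=3, 3+1=4, 3+5=1, 3+6=2
a = 6: 6+0=6, 6+1=0, 6+5=4, 6+6=5
Distinct residues collected: {0, 1, 2, 3, 4, 5, 6}
|A + B| = 7 (out of 7 total residues).

A + B = {0, 1, 2, 3, 4, 5, 6}


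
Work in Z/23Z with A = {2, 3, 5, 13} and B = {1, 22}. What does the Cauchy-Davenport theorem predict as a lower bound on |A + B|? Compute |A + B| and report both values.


Cauchy-Davenport: |A + B| ≥ min(p, |A| + |B| - 1) for A, B nonempty in Z/pZ.
|A| = 4, |B| = 2, p = 23.
CD lower bound = min(23, 4 + 2 - 1) = min(23, 5) = 5.
Compute A + B mod 23 directly:
a = 2: 2+1=3, 2+22=1
a = 3: 3+1=4, 3+22=2
a = 5: 5+1=6, 5+22=4
a = 13: 13+1=14, 13+22=12
A + B = {1, 2, 3, 4, 6, 12, 14}, so |A + B| = 7.
Verify: 7 ≥ 5? Yes ✓.

CD lower bound = 5, actual |A + B| = 7.


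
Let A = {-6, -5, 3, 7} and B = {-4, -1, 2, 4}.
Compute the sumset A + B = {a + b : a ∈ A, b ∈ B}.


A + B = {a + b : a ∈ A, b ∈ B}.
Enumerate all |A|·|B| = 4·4 = 16 pairs (a, b) and collect distinct sums.
a = -6: -6+-4=-10, -6+-1=-7, -6+2=-4, -6+4=-2
a = -5: -5+-4=-9, -5+-1=-6, -5+2=-3, -5+4=-1
a = 3: 3+-4=-1, 3+-1=2, 3+2=5, 3+4=7
a = 7: 7+-4=3, 7+-1=6, 7+2=9, 7+4=11
Collecting distinct sums: A + B = {-10, -9, -7, -6, -4, -3, -2, -1, 2, 3, 5, 6, 7, 9, 11}
|A + B| = 15

A + B = {-10, -9, -7, -6, -4, -3, -2, -1, 2, 3, 5, 6, 7, 9, 11}


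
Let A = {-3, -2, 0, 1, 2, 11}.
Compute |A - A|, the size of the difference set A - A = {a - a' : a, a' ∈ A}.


A - A = {a - a' : a, a' ∈ A}; |A| = 6.
Bounds: 2|A|-1 ≤ |A - A| ≤ |A|² - |A| + 1, i.e. 11 ≤ |A - A| ≤ 31.
Note: 0 ∈ A - A always (from a - a). The set is symmetric: if d ∈ A - A then -d ∈ A - A.
Enumerate nonzero differences d = a - a' with a > a' (then include -d):
Positive differences: {1, 2, 3, 4, 5, 9, 10, 11, 13, 14}
Full difference set: {0} ∪ (positive diffs) ∪ (negative diffs).
|A - A| = 1 + 2·10 = 21 (matches direct enumeration: 21).

|A - A| = 21


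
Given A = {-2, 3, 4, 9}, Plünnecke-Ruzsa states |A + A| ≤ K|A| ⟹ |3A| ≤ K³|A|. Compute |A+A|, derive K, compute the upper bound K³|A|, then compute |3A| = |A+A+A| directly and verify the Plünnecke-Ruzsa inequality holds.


|A| = 4.
Step 1: Compute A + A by enumerating all 16 pairs.
A + A = {-4, 1, 2, 6, 7, 8, 12, 13, 18}, so |A + A| = 9.
Step 2: Doubling constant K = |A + A|/|A| = 9/4 = 9/4 ≈ 2.2500.
Step 3: Plünnecke-Ruzsa gives |3A| ≤ K³·|A| = (2.2500)³ · 4 ≈ 45.5625.
Step 4: Compute 3A = A + A + A directly by enumerating all triples (a,b,c) ∈ A³; |3A| = 16.
Step 5: Check 16 ≤ 45.5625? Yes ✓.

K = 9/4, Plünnecke-Ruzsa bound K³|A| ≈ 45.5625, |3A| = 16, inequality holds.


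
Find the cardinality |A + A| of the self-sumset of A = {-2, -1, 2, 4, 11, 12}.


A + A = {a + a' : a, a' ∈ A}; |A| = 6.
General bounds: 2|A| - 1 ≤ |A + A| ≤ |A|(|A|+1)/2, i.e. 11 ≤ |A + A| ≤ 21.
Lower bound 2|A|-1 is attained iff A is an arithmetic progression.
Enumerate sums a + a' for a ≤ a' (symmetric, so this suffices):
a = -2: -2+-2=-4, -2+-1=-3, -2+2=0, -2+4=2, -2+11=9, -2+12=10
a = -1: -1+-1=-2, -1+2=1, -1+4=3, -1+11=10, -1+12=11
a = 2: 2+2=4, 2+4=6, 2+11=13, 2+12=14
a = 4: 4+4=8, 4+11=15, 4+12=16
a = 11: 11+11=22, 11+12=23
a = 12: 12+12=24
Distinct sums: {-4, -3, -2, 0, 1, 2, 3, 4, 6, 8, 9, 10, 11, 13, 14, 15, 16, 22, 23, 24}
|A + A| = 20

|A + A| = 20


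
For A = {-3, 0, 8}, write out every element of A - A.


A - A = {a - a' : a, a' ∈ A}.
Compute a - a' for each ordered pair (a, a'):
a = -3: -3--3=0, -3-0=-3, -3-8=-11
a = 0: 0--3=3, 0-0=0, 0-8=-8
a = 8: 8--3=11, 8-0=8, 8-8=0
Collecting distinct values (and noting 0 appears from a-a):
A - A = {-11, -8, -3, 0, 3, 8, 11}
|A - A| = 7

A - A = {-11, -8, -3, 0, 3, 8, 11}


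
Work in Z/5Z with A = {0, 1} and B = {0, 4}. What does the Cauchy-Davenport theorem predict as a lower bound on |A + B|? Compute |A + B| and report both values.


Cauchy-Davenport: |A + B| ≥ min(p, |A| + |B| - 1) for A, B nonempty in Z/pZ.
|A| = 2, |B| = 2, p = 5.
CD lower bound = min(5, 2 + 2 - 1) = min(5, 3) = 3.
Compute A + B mod 5 directly:
a = 0: 0+0=0, 0+4=4
a = 1: 1+0=1, 1+4=0
A + B = {0, 1, 4}, so |A + B| = 3.
Verify: 3 ≥ 3? Yes ✓.

CD lower bound = 3, actual |A + B| = 3.


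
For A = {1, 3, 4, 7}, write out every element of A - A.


A - A = {a - a' : a, a' ∈ A}.
Compute a - a' for each ordered pair (a, a'):
a = 1: 1-1=0, 1-3=-2, 1-4=-3, 1-7=-6
a = 3: 3-1=2, 3-3=0, 3-4=-1, 3-7=-4
a = 4: 4-1=3, 4-3=1, 4-4=0, 4-7=-3
a = 7: 7-1=6, 7-3=4, 7-4=3, 7-7=0
Collecting distinct values (and noting 0 appears from a-a):
A - A = {-6, -4, -3, -2, -1, 0, 1, 2, 3, 4, 6}
|A - A| = 11

A - A = {-6, -4, -3, -2, -1, 0, 1, 2, 3, 4, 6}


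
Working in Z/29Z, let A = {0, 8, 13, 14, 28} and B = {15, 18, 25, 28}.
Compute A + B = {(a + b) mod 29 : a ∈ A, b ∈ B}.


Work in Z/29Z: reduce every sum a + b modulo 29.
Enumerate all 20 pairs:
a = 0: 0+15=15, 0+18=18, 0+25=25, 0+28=28
a = 8: 8+15=23, 8+18=26, 8+25=4, 8+28=7
a = 13: 13+15=28, 13+18=2, 13+25=9, 13+28=12
a = 14: 14+15=0, 14+18=3, 14+25=10, 14+28=13
a = 28: 28+15=14, 28+18=17, 28+25=24, 28+28=27
Distinct residues collected: {0, 2, 3, 4, 7, 9, 10, 12, 13, 14, 15, 17, 18, 23, 24, 25, 26, 27, 28}
|A + B| = 19 (out of 29 total residues).

A + B = {0, 2, 3, 4, 7, 9, 10, 12, 13, 14, 15, 17, 18, 23, 24, 25, 26, 27, 28}


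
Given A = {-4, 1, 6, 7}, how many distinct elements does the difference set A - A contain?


A - A = {a - a' : a, a' ∈ A}; |A| = 4.
Bounds: 2|A|-1 ≤ |A - A| ≤ |A|² - |A| + 1, i.e. 7 ≤ |A - A| ≤ 13.
Note: 0 ∈ A - A always (from a - a). The set is symmetric: if d ∈ A - A then -d ∈ A - A.
Enumerate nonzero differences d = a - a' with a > a' (then include -d):
Positive differences: {1, 5, 6, 10, 11}
Full difference set: {0} ∪ (positive diffs) ∪ (negative diffs).
|A - A| = 1 + 2·5 = 11 (matches direct enumeration: 11).

|A - A| = 11


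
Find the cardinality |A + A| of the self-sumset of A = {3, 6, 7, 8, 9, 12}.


A + A = {a + a' : a, a' ∈ A}; |A| = 6.
General bounds: 2|A| - 1 ≤ |A + A| ≤ |A|(|A|+1)/2, i.e. 11 ≤ |A + A| ≤ 21.
Lower bound 2|A|-1 is attained iff A is an arithmetic progression.
Enumerate sums a + a' for a ≤ a' (symmetric, so this suffices):
a = 3: 3+3=6, 3+6=9, 3+7=10, 3+8=11, 3+9=12, 3+12=15
a = 6: 6+6=12, 6+7=13, 6+8=14, 6+9=15, 6+12=18
a = 7: 7+7=14, 7+8=15, 7+9=16, 7+12=19
a = 8: 8+8=16, 8+9=17, 8+12=20
a = 9: 9+9=18, 9+12=21
a = 12: 12+12=24
Distinct sums: {6, 9, 10, 11, 12, 13, 14, 15, 16, 17, 18, 19, 20, 21, 24}
|A + A| = 15

|A + A| = 15


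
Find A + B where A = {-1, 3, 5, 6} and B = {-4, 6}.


A + B = {a + b : a ∈ A, b ∈ B}.
Enumerate all |A|·|B| = 4·2 = 8 pairs (a, b) and collect distinct sums.
a = -1: -1+-4=-5, -1+6=5
a = 3: 3+-4=-1, 3+6=9
a = 5: 5+-4=1, 5+6=11
a = 6: 6+-4=2, 6+6=12
Collecting distinct sums: A + B = {-5, -1, 1, 2, 5, 9, 11, 12}
|A + B| = 8

A + B = {-5, -1, 1, 2, 5, 9, 11, 12}


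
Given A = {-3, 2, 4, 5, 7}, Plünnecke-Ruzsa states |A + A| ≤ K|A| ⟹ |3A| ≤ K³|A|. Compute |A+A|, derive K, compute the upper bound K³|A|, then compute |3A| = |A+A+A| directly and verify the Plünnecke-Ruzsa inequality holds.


|A| = 5.
Step 1: Compute A + A by enumerating all 25 pairs.
A + A = {-6, -1, 1, 2, 4, 6, 7, 8, 9, 10, 11, 12, 14}, so |A + A| = 13.
Step 2: Doubling constant K = |A + A|/|A| = 13/5 = 13/5 ≈ 2.6000.
Step 3: Plünnecke-Ruzsa gives |3A| ≤ K³·|A| = (2.6000)³ · 5 ≈ 87.8800.
Step 4: Compute 3A = A + A + A directly by enumerating all triples (a,b,c) ∈ A³; |3A| = 23.
Step 5: Check 23 ≤ 87.8800? Yes ✓.

K = 13/5, Plünnecke-Ruzsa bound K³|A| ≈ 87.8800, |3A| = 23, inequality holds.


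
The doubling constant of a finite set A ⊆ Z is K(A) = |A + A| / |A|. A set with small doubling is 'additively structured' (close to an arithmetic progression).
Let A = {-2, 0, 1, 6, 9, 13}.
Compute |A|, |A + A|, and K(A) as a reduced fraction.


|A| = 6.
Compute A + A by enumerating all 36 pairs.
A + A = {-4, -2, -1, 0, 1, 2, 4, 6, 7, 9, 10, 11, 12, 13, 14, 15, 18, 19, 22, 26}, so |A + A| = 20.
K = |A + A| / |A| = 20/6 = 10/3 ≈ 3.3333.
Reference: AP of size 6 gives K = 11/6 ≈ 1.8333; a fully generic set of size 6 gives K ≈ 3.5000.

|A| = 6, |A + A| = 20, K = 20/6 = 10/3.


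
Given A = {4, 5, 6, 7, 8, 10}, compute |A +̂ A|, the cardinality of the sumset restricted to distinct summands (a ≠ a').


Restricted sumset: A +̂ A = {a + a' : a ∈ A, a' ∈ A, a ≠ a'}.
Equivalently, take A + A and drop any sum 2a that is achievable ONLY as a + a for a ∈ A (i.e. sums representable only with equal summands).
Enumerate pairs (a, a') with a < a' (symmetric, so each unordered pair gives one sum; this covers all a ≠ a'):
  4 + 5 = 9
  4 + 6 = 10
  4 + 7 = 11
  4 + 8 = 12
  4 + 10 = 14
  5 + 6 = 11
  5 + 7 = 12
  5 + 8 = 13
  5 + 10 = 15
  6 + 7 = 13
  6 + 8 = 14
  6 + 10 = 16
  7 + 8 = 15
  7 + 10 = 17
  8 + 10 = 18
Collected distinct sums: {9, 10, 11, 12, 13, 14, 15, 16, 17, 18}
|A +̂ A| = 10
(Reference bound: |A +̂ A| ≥ 2|A| - 3 for |A| ≥ 2, with |A| = 6 giving ≥ 9.)

|A +̂ A| = 10


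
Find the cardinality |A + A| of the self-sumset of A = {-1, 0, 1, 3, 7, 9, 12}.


A + A = {a + a' : a, a' ∈ A}; |A| = 7.
General bounds: 2|A| - 1 ≤ |A + A| ≤ |A|(|A|+1)/2, i.e. 13 ≤ |A + A| ≤ 28.
Lower bound 2|A|-1 is attained iff A is an arithmetic progression.
Enumerate sums a + a' for a ≤ a' (symmetric, so this suffices):
a = -1: -1+-1=-2, -1+0=-1, -1+1=0, -1+3=2, -1+7=6, -1+9=8, -1+12=11
a = 0: 0+0=0, 0+1=1, 0+3=3, 0+7=7, 0+9=9, 0+12=12
a = 1: 1+1=2, 1+3=4, 1+7=8, 1+9=10, 1+12=13
a = 3: 3+3=6, 3+7=10, 3+9=12, 3+12=15
a = 7: 7+7=14, 7+9=16, 7+12=19
a = 9: 9+9=18, 9+12=21
a = 12: 12+12=24
Distinct sums: {-2, -1, 0, 1, 2, 3, 4, 6, 7, 8, 9, 10, 11, 12, 13, 14, 15, 16, 18, 19, 21, 24}
|A + A| = 22

|A + A| = 22


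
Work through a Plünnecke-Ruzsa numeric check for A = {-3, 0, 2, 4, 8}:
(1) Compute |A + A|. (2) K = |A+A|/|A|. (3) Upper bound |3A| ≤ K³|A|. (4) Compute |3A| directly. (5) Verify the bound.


|A| = 5.
Step 1: Compute A + A by enumerating all 25 pairs.
A + A = {-6, -3, -1, 0, 1, 2, 4, 5, 6, 8, 10, 12, 16}, so |A + A| = 13.
Step 2: Doubling constant K = |A + A|/|A| = 13/5 = 13/5 ≈ 2.6000.
Step 3: Plünnecke-Ruzsa gives |3A| ≤ K³·|A| = (2.6000)³ · 5 ≈ 87.8800.
Step 4: Compute 3A = A + A + A directly by enumerating all triples (a,b,c) ∈ A³; |3A| = 24.
Step 5: Check 24 ≤ 87.8800? Yes ✓.

K = 13/5, Plünnecke-Ruzsa bound K³|A| ≈ 87.8800, |3A| = 24, inequality holds.


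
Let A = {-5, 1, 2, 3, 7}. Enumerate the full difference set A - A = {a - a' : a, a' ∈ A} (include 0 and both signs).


A - A = {a - a' : a, a' ∈ A}.
Compute a - a' for each ordered pair (a, a'):
a = -5: -5--5=0, -5-1=-6, -5-2=-7, -5-3=-8, -5-7=-12
a = 1: 1--5=6, 1-1=0, 1-2=-1, 1-3=-2, 1-7=-6
a = 2: 2--5=7, 2-1=1, 2-2=0, 2-3=-1, 2-7=-5
a = 3: 3--5=8, 3-1=2, 3-2=1, 3-3=0, 3-7=-4
a = 7: 7--5=12, 7-1=6, 7-2=5, 7-3=4, 7-7=0
Collecting distinct values (and noting 0 appears from a-a):
A - A = {-12, -8, -7, -6, -5, -4, -2, -1, 0, 1, 2, 4, 5, 6, 7, 8, 12}
|A - A| = 17

A - A = {-12, -8, -7, -6, -5, -4, -2, -1, 0, 1, 2, 4, 5, 6, 7, 8, 12}


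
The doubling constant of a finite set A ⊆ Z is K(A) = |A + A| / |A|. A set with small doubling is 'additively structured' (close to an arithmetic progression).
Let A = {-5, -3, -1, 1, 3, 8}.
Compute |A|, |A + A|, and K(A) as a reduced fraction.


|A| = 6.
Compute A + A by enumerating all 36 pairs.
A + A = {-10, -8, -6, -4, -2, 0, 2, 3, 4, 5, 6, 7, 9, 11, 16}, so |A + A| = 15.
K = |A + A| / |A| = 15/6 = 5/2 ≈ 2.5000.
Reference: AP of size 6 gives K = 11/6 ≈ 1.8333; a fully generic set of size 6 gives K ≈ 3.5000.

|A| = 6, |A + A| = 15, K = 15/6 = 5/2.


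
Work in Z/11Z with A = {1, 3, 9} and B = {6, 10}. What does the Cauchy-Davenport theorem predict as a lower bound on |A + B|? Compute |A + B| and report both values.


Cauchy-Davenport: |A + B| ≥ min(p, |A| + |B| - 1) for A, B nonempty in Z/pZ.
|A| = 3, |B| = 2, p = 11.
CD lower bound = min(11, 3 + 2 - 1) = min(11, 4) = 4.
Compute A + B mod 11 directly:
a = 1: 1+6=7, 1+10=0
a = 3: 3+6=9, 3+10=2
a = 9: 9+6=4, 9+10=8
A + B = {0, 2, 4, 7, 8, 9}, so |A + B| = 6.
Verify: 6 ≥ 4? Yes ✓.

CD lower bound = 4, actual |A + B| = 6.


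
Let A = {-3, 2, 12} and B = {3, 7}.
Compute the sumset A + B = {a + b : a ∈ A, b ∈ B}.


A + B = {a + b : a ∈ A, b ∈ B}.
Enumerate all |A|·|B| = 3·2 = 6 pairs (a, b) and collect distinct sums.
a = -3: -3+3=0, -3+7=4
a = 2: 2+3=5, 2+7=9
a = 12: 12+3=15, 12+7=19
Collecting distinct sums: A + B = {0, 4, 5, 9, 15, 19}
|A + B| = 6

A + B = {0, 4, 5, 9, 15, 19}


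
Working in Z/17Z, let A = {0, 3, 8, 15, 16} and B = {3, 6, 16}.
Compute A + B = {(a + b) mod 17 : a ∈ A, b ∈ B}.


Work in Z/17Z: reduce every sum a + b modulo 17.
Enumerate all 15 pairs:
a = 0: 0+3=3, 0+6=6, 0+16=16
a = 3: 3+3=6, 3+6=9, 3+16=2
a = 8: 8+3=11, 8+6=14, 8+16=7
a = 15: 15+3=1, 15+6=4, 15+16=14
a = 16: 16+3=2, 16+6=5, 16+16=15
Distinct residues collected: {1, 2, 3, 4, 5, 6, 7, 9, 11, 14, 15, 16}
|A + B| = 12 (out of 17 total residues).

A + B = {1, 2, 3, 4, 5, 6, 7, 9, 11, 14, 15, 16}


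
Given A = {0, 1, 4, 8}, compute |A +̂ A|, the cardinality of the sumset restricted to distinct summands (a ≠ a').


Restricted sumset: A +̂ A = {a + a' : a ∈ A, a' ∈ A, a ≠ a'}.
Equivalently, take A + A and drop any sum 2a that is achievable ONLY as a + a for a ∈ A (i.e. sums representable only with equal summands).
Enumerate pairs (a, a') with a < a' (symmetric, so each unordered pair gives one sum; this covers all a ≠ a'):
  0 + 1 = 1
  0 + 4 = 4
  0 + 8 = 8
  1 + 4 = 5
  1 + 8 = 9
  4 + 8 = 12
Collected distinct sums: {1, 4, 5, 8, 9, 12}
|A +̂ A| = 6
(Reference bound: |A +̂ A| ≥ 2|A| - 3 for |A| ≥ 2, with |A| = 4 giving ≥ 5.)

|A +̂ A| = 6


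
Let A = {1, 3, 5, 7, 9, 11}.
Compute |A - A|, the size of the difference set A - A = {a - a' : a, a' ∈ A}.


A - A = {a - a' : a, a' ∈ A}; |A| = 6.
Bounds: 2|A|-1 ≤ |A - A| ≤ |A|² - |A| + 1, i.e. 11 ≤ |A - A| ≤ 31.
Note: 0 ∈ A - A always (from a - a). The set is symmetric: if d ∈ A - A then -d ∈ A - A.
Enumerate nonzero differences d = a - a' with a > a' (then include -d):
Positive differences: {2, 4, 6, 8, 10}
Full difference set: {0} ∪ (positive diffs) ∪ (negative diffs).
|A - A| = 1 + 2·5 = 11 (matches direct enumeration: 11).

|A - A| = 11


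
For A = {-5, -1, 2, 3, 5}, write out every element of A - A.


A - A = {a - a' : a, a' ∈ A}.
Compute a - a' for each ordered pair (a, a'):
a = -5: -5--5=0, -5--1=-4, -5-2=-7, -5-3=-8, -5-5=-10
a = -1: -1--5=4, -1--1=0, -1-2=-3, -1-3=-4, -1-5=-6
a = 2: 2--5=7, 2--1=3, 2-2=0, 2-3=-1, 2-5=-3
a = 3: 3--5=8, 3--1=4, 3-2=1, 3-3=0, 3-5=-2
a = 5: 5--5=10, 5--1=6, 5-2=3, 5-3=2, 5-5=0
Collecting distinct values (and noting 0 appears from a-a):
A - A = {-10, -8, -7, -6, -4, -3, -2, -1, 0, 1, 2, 3, 4, 6, 7, 8, 10}
|A - A| = 17

A - A = {-10, -8, -7, -6, -4, -3, -2, -1, 0, 1, 2, 3, 4, 6, 7, 8, 10}


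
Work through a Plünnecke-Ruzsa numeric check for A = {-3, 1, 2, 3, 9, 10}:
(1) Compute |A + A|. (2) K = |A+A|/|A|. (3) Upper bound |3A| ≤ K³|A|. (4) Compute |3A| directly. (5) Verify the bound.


|A| = 6.
Step 1: Compute A + A by enumerating all 36 pairs.
A + A = {-6, -2, -1, 0, 2, 3, 4, 5, 6, 7, 10, 11, 12, 13, 18, 19, 20}, so |A + A| = 17.
Step 2: Doubling constant K = |A + A|/|A| = 17/6 = 17/6 ≈ 2.8333.
Step 3: Plünnecke-Ruzsa gives |3A| ≤ K³·|A| = (2.8333)³ · 6 ≈ 136.4722.
Step 4: Compute 3A = A + A + A directly by enumerating all triples (a,b,c) ∈ A³; |3A| = 32.
Step 5: Check 32 ≤ 136.4722? Yes ✓.

K = 17/6, Plünnecke-Ruzsa bound K³|A| ≈ 136.4722, |3A| = 32, inequality holds.


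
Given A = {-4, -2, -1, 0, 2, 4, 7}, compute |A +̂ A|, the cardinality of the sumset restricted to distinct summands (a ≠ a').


Restricted sumset: A +̂ A = {a + a' : a ∈ A, a' ∈ A, a ≠ a'}.
Equivalently, take A + A and drop any sum 2a that is achievable ONLY as a + a for a ∈ A (i.e. sums representable only with equal summands).
Enumerate pairs (a, a') with a < a' (symmetric, so each unordered pair gives one sum; this covers all a ≠ a'):
  -4 + -2 = -6
  -4 + -1 = -5
  -4 + 0 = -4
  -4 + 2 = -2
  -4 + 4 = 0
  -4 + 7 = 3
  -2 + -1 = -3
  -2 + 0 = -2
  -2 + 2 = 0
  -2 + 4 = 2
  -2 + 7 = 5
  -1 + 0 = -1
  -1 + 2 = 1
  -1 + 4 = 3
  -1 + 7 = 6
  0 + 2 = 2
  0 + 4 = 4
  0 + 7 = 7
  2 + 4 = 6
  2 + 7 = 9
  4 + 7 = 11
Collected distinct sums: {-6, -5, -4, -3, -2, -1, 0, 1, 2, 3, 4, 5, 6, 7, 9, 11}
|A +̂ A| = 16
(Reference bound: |A +̂ A| ≥ 2|A| - 3 for |A| ≥ 2, with |A| = 7 giving ≥ 11.)

|A +̂ A| = 16


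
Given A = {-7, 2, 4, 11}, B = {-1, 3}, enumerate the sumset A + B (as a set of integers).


A + B = {a + b : a ∈ A, b ∈ B}.
Enumerate all |A|·|B| = 4·2 = 8 pairs (a, b) and collect distinct sums.
a = -7: -7+-1=-8, -7+3=-4
a = 2: 2+-1=1, 2+3=5
a = 4: 4+-1=3, 4+3=7
a = 11: 11+-1=10, 11+3=14
Collecting distinct sums: A + B = {-8, -4, 1, 3, 5, 7, 10, 14}
|A + B| = 8

A + B = {-8, -4, 1, 3, 5, 7, 10, 14}


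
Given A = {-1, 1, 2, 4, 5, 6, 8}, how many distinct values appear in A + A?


A + A = {a + a' : a, a' ∈ A}; |A| = 7.
General bounds: 2|A| - 1 ≤ |A + A| ≤ |A|(|A|+1)/2, i.e. 13 ≤ |A + A| ≤ 28.
Lower bound 2|A|-1 is attained iff A is an arithmetic progression.
Enumerate sums a + a' for a ≤ a' (symmetric, so this suffices):
a = -1: -1+-1=-2, -1+1=0, -1+2=1, -1+4=3, -1+5=4, -1+6=5, -1+8=7
a = 1: 1+1=2, 1+2=3, 1+4=5, 1+5=6, 1+6=7, 1+8=9
a = 2: 2+2=4, 2+4=6, 2+5=7, 2+6=8, 2+8=10
a = 4: 4+4=8, 4+5=9, 4+6=10, 4+8=12
a = 5: 5+5=10, 5+6=11, 5+8=13
a = 6: 6+6=12, 6+8=14
a = 8: 8+8=16
Distinct sums: {-2, 0, 1, 2, 3, 4, 5, 6, 7, 8, 9, 10, 11, 12, 13, 14, 16}
|A + A| = 17

|A + A| = 17
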